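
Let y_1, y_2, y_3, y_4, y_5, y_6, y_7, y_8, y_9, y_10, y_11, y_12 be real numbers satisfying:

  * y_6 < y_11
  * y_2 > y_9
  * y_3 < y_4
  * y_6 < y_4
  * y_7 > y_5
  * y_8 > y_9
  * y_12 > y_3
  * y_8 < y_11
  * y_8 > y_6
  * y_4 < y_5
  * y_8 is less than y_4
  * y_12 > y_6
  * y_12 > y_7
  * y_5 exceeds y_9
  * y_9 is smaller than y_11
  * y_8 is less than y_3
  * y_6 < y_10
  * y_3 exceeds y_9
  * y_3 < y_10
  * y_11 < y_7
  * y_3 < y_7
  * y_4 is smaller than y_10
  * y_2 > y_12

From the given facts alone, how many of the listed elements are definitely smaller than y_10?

5

From y_10 the given relations immediately reach y_6, y_3, y_4.
From those, y_9, y_8 — 5 in total.
Nothing else is reachable below y_10; 5 in all.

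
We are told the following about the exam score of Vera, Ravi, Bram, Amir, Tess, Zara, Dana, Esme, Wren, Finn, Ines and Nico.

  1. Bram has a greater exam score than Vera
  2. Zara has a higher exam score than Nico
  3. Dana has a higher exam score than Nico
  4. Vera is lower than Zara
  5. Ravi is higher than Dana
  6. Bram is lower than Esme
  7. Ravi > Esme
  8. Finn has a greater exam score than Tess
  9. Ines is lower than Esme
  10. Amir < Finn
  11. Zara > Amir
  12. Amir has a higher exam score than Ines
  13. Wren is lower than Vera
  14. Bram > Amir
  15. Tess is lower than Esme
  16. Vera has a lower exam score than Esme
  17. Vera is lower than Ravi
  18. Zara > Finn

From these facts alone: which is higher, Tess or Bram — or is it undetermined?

undetermined

Following every chain through Tess: above Tess we get Finn, Esme, Zara, Ravi.
Bram is not reached, and no chain runs the other way from Bram to Tess.
So the given relations leave the order of Tess and Bram undetermined.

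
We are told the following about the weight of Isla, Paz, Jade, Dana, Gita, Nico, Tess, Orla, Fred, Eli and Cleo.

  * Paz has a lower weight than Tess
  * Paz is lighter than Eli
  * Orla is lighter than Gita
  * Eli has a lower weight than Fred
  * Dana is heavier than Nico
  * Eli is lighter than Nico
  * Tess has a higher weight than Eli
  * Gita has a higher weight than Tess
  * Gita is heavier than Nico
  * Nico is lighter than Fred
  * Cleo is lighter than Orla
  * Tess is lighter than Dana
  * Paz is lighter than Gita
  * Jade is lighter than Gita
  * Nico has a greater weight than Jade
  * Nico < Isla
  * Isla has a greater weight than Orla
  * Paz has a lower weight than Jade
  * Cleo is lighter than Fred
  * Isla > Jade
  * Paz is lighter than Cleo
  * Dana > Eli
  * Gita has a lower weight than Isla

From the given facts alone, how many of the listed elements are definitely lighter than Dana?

5

From Dana the given relations immediately reach Eli, Tess, Nico.
From those, Paz, Jade — 5 in total.
Nothing else is reachable below Dana; 5 in all.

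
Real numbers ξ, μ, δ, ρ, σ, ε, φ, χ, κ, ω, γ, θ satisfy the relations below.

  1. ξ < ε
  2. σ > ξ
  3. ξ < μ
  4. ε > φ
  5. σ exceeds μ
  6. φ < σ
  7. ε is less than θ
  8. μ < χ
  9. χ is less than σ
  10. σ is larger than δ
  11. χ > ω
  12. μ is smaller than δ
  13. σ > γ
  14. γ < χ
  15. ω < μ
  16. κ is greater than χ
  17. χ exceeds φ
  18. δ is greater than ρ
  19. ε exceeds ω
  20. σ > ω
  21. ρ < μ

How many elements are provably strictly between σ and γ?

1

Chaining upward from γ reaches: χ, κ.
Chaining downward from σ reaches: ρ, φ, ω, ξ, μ, χ, δ.
Strictly between γ and σ are those in both lists: χ — 1 element.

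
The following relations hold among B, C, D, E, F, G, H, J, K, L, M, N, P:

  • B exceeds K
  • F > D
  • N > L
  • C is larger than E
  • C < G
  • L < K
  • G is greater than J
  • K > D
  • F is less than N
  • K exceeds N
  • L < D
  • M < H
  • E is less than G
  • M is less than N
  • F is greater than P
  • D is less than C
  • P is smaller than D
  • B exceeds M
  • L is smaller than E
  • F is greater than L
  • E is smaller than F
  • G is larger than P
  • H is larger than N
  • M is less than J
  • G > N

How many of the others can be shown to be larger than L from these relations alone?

From L the given relations immediately reach E, D, F, N, K.
From those, C, H, B, G — 9 in total.
No other element is forced above L by the given relations, so the count is 9.

9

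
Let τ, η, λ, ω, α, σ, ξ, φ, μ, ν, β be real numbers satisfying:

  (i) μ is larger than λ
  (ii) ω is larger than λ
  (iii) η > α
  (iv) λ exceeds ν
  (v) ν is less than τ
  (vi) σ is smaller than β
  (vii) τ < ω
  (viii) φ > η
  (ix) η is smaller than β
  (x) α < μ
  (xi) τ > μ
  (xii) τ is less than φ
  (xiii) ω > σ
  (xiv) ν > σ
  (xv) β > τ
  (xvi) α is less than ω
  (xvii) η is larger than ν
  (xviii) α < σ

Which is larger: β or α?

Link the given pairs in sequence: α < σ; σ < ν; ν < λ; λ < μ; μ < τ; τ < β.
Chaining these gives α < σ < ν < λ < μ < τ < β.
So α < β; β is the larger of the two.

β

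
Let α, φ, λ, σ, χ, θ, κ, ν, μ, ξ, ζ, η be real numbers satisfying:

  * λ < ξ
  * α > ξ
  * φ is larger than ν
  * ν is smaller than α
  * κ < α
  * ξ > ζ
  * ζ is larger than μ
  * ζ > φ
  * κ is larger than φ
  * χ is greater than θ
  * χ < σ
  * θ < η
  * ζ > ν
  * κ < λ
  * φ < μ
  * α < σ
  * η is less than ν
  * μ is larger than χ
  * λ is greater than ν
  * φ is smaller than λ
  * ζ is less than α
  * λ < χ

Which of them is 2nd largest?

α

The consecutive relations fix a unique order: θ < η < ν < φ < κ < λ < χ < μ < ζ < ξ < α < σ.
The 2nd largest is α.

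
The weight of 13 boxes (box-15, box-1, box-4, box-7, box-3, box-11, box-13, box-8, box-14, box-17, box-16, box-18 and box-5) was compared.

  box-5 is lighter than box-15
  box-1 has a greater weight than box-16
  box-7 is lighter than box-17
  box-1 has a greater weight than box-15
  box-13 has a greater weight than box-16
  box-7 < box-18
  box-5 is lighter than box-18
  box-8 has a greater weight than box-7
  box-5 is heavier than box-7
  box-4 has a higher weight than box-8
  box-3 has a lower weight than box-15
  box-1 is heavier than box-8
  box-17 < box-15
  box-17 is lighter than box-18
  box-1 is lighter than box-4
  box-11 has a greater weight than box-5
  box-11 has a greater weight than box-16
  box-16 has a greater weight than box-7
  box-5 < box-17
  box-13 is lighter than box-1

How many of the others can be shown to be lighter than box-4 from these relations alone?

The elements the relations force below box-4 are box-7, box-16, box-5, box-17, box-8, box-3, box-15, box-13, box-1 — no chain reaches any other.
That is 9.

9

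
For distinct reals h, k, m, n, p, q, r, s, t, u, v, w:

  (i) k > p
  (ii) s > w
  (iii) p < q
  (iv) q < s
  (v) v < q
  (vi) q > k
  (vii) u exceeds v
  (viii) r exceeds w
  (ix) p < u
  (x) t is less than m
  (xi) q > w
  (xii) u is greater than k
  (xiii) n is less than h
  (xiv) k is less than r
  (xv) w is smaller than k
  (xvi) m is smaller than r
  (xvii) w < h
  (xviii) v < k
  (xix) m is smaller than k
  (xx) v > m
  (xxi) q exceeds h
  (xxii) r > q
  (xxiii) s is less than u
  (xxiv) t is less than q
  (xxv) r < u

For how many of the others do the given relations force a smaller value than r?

9

From r the given relations immediately reach w, m, k, q.
From those, t, p, v, h — 8 in total.
From those, n — 9 in total.
Nothing else is reachable below r; 9 in all.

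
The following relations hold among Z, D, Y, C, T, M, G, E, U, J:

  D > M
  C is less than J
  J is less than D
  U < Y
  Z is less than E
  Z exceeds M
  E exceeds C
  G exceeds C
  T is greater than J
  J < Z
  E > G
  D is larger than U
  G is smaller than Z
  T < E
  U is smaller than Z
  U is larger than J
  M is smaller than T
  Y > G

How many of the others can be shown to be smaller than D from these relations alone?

4

Directly below D: M, J, U.
One step further: C (4 so far).
No other element is forced below D by the given relations, so the count is 4.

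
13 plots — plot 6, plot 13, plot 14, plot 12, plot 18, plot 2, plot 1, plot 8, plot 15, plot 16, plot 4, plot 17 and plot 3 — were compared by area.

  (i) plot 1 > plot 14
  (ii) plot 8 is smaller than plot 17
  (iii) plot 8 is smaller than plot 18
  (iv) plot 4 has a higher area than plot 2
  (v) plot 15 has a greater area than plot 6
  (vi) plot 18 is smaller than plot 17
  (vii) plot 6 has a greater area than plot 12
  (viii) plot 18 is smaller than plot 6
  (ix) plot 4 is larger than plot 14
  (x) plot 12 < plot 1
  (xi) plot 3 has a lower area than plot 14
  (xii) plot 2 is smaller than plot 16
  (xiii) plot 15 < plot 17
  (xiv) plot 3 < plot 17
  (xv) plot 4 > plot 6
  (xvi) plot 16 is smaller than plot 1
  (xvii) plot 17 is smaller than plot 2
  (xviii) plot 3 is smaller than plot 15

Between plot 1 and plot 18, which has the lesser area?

plot 18 < plot 6 and plot 6 < plot 15 give plot 18 < plot 15.
Then plot 15 < plot 17 extends the chain to plot 17.
With plot 17 < plot 2: plot 18 < plot 6 < plot 15 < plot 17 < plot 2.
With plot 2 < plot 16: plot 18 < plot 6 < plot 15 < plot 17 < plot 2 < plot 16.
Then plot 16 < plot 1 extends the chain to plot 1.
So plot 18 < plot 1; plot 18 is the smaller of the two.

plot 18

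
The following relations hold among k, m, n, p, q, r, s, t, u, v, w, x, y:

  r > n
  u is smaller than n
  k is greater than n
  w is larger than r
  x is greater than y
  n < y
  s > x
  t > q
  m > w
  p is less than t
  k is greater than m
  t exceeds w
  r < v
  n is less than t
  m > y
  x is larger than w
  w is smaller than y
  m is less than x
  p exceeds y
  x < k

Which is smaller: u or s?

u

Chaining the given relations: u < n < r < w < m < x < s.
So u < s; u is the smaller of the two.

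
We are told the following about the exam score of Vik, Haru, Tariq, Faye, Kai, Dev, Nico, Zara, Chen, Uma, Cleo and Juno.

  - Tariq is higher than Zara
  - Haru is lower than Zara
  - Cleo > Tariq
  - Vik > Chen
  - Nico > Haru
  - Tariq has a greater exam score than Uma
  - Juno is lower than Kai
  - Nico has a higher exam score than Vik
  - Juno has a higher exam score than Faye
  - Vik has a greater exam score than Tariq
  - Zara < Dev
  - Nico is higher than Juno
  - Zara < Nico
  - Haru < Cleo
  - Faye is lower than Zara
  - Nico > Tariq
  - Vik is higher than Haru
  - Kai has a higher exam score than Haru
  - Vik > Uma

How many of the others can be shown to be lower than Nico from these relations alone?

8

From Nico the given relations immediately reach Haru, Zara, Juno, Tariq, Vik.
From those, Chen, Faye, Uma — 8 in total.
Nothing else is reachable below Nico; 8 in all.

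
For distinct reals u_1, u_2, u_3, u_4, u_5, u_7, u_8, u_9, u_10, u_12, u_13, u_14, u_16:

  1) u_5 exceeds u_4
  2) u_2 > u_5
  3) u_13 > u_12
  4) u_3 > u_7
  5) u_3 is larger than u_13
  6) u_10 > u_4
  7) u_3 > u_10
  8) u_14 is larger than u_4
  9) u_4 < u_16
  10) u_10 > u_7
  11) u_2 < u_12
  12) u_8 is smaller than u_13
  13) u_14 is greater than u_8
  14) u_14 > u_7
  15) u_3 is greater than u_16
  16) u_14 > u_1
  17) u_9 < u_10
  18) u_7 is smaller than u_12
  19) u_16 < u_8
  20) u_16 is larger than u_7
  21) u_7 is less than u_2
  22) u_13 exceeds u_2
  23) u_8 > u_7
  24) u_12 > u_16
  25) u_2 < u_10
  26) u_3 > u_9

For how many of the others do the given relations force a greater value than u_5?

5

From u_5 the given relations immediately reach u_2.
From those, u_12, u_13, u_10 — 4 in total.
From those, u_3 — 5 in total.
Nothing else is reachable above u_5; 5 in all.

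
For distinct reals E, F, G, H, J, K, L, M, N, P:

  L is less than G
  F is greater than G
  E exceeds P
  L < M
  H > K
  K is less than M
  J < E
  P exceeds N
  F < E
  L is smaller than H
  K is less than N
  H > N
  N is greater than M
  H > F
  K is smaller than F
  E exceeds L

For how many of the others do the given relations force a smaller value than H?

From H the given relations immediately reach L, K, F, N.
From those, G, M — 6 in total.
Nothing else is reachable below H; 6 in all.

6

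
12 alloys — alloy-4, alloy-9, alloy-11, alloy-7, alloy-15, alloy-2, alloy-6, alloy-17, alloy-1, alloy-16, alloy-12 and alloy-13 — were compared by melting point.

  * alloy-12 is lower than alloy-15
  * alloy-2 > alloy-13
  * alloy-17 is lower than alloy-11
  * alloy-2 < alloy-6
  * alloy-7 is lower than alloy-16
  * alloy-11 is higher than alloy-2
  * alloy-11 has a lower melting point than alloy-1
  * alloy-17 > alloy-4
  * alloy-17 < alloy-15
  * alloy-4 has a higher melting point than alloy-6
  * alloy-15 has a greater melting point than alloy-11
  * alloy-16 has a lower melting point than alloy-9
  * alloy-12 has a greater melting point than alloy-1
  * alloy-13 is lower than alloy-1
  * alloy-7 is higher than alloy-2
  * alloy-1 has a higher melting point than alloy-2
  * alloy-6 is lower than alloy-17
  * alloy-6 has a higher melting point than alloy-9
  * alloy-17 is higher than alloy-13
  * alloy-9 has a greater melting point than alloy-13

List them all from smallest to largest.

alloy-13 < alloy-2 < alloy-7 < alloy-16 < alloy-9 < alloy-6 < alloy-4 < alloy-17 < alloy-11 < alloy-1 < alloy-12 < alloy-15

Nothing is placed below alloy-13, so it is least; from there alloy-13 < alloy-2; alloy-2 < alloy-7; alloy-7 < alloy-16; alloy-16 < alloy-9; alloy-9 < alloy-6; alloy-6 < alloy-4; alloy-4 < alloy-17; alloy-17 < alloy-11; alloy-11 < alloy-1; alloy-1 < alloy-12; alloy-12 < alloy-15, each given directly.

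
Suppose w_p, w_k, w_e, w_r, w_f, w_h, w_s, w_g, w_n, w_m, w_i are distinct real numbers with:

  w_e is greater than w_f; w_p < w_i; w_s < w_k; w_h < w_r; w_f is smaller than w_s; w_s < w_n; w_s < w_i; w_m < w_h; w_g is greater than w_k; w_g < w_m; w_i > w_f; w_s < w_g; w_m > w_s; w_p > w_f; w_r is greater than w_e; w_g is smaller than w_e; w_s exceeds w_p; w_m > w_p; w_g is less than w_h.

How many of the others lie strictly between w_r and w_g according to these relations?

3

The relations place w_g below w_r. An element lies strictly between them when it is forced above w_g and also forced below w_r.
Above w_g: {w_m, w_h, w_e}. Below w_r: {w_f, w_p, w_s, w_k, w_m, w_h, w_e}.
Intersection: {w_m, w_h, w_e} — 3.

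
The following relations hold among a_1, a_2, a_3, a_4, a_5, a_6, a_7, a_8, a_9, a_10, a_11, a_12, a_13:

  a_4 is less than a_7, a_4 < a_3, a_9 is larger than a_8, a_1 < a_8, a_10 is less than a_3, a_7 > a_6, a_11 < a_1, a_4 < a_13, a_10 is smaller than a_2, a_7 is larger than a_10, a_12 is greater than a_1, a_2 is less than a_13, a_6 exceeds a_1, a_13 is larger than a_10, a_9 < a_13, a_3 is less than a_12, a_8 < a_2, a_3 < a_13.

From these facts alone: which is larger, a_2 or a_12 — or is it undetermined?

Following every chain through a_2: above a_2 we get a_13; below a_2 we get a_10, a_11, a_1, a_8.
a_12 is not reached, and no chain runs the other way from a_12 to a_2.
So the given relations leave the order of a_2 and a_12 undetermined.

undetermined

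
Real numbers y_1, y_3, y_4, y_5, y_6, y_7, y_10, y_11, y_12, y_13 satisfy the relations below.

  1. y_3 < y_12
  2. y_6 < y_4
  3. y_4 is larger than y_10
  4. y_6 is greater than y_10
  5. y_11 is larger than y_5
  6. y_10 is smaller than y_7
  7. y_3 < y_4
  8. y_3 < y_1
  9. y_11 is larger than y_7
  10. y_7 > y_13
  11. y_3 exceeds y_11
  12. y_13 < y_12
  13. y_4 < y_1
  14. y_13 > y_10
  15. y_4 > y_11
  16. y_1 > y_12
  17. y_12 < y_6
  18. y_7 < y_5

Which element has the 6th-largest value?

Chaining the given pairs: y_10 < y_13 < y_7 < y_5 < y_11 < y_3 < y_12 < y_6 < y_4 < y_1.
The 6th largest is y_11.

y_11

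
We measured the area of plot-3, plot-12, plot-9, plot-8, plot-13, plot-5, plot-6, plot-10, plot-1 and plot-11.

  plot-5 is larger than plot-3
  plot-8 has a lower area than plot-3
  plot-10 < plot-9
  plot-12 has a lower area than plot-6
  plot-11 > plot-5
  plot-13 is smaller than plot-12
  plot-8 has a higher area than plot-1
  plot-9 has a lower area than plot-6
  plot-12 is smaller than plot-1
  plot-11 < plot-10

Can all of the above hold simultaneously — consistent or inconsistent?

Every relation is compatible with plot-13 < plot-12 < plot-1 < plot-8 < plot-3 < plot-5 < plot-11 < plot-10 < plot-9 < plot-6; the set is consistent.

consistent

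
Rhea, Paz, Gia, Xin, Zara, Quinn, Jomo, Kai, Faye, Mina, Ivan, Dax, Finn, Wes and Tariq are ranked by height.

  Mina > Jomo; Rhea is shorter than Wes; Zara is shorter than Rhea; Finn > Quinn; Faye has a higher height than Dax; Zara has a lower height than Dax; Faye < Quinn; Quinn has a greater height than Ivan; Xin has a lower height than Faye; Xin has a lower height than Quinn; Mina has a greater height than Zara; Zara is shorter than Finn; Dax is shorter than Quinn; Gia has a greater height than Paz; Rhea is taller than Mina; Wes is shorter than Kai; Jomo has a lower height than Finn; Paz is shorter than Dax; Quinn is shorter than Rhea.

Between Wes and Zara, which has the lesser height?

Zara < Dax and Dax < Faye give Zara < Faye.
With Faye < Quinn: Zara < Dax < Faye < Quinn.
Then Quinn < Rhea extends the chain to Rhea.
Then Rhea < Wes extends the chain to Wes.
So Zara < Wes; Zara is the shorter of the two.

Zara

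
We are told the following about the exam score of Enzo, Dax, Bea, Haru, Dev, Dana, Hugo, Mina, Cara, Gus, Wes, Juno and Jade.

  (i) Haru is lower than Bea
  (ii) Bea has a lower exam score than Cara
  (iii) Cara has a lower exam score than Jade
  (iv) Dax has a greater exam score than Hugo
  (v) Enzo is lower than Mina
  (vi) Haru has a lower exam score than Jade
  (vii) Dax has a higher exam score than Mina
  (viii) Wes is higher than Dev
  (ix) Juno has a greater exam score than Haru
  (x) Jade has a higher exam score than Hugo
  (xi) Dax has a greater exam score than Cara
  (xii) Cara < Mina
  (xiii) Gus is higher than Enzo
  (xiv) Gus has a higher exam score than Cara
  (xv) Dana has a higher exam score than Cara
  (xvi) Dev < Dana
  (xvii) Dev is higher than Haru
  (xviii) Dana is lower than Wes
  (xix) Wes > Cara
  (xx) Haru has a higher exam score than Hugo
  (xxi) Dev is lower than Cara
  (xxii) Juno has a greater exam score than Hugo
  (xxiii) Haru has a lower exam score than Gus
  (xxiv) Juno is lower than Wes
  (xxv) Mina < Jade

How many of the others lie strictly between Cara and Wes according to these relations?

Chaining upward from Cara reaches: Mina, Dana, Gus, Jade, Dax.
Chaining downward from Wes reaches: Hugo, Haru, Juno, Bea, Dev, Dana.
Strictly between Cara and Wes are those in both lists: Dana — 1 element.

1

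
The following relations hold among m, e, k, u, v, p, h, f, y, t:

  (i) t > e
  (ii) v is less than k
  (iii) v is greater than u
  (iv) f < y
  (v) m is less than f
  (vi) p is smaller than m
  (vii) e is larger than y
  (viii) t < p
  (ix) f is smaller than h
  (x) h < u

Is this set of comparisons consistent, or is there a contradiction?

Chaining the given relations yields y < e < t < p < m < f, so y < f. But one relation states f < y. These cannot both hold.

inconsistent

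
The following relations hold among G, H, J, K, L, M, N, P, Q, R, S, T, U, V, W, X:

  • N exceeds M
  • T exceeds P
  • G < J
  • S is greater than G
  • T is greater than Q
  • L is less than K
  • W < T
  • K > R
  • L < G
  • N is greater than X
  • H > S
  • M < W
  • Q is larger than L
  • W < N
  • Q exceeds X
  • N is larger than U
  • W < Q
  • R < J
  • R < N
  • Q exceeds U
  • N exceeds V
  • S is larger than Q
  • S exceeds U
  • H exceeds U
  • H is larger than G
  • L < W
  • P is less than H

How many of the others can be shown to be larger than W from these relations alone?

The elements the relations force above W are N, Q, T, S, H — no chain reaches any other.
That is 5.

5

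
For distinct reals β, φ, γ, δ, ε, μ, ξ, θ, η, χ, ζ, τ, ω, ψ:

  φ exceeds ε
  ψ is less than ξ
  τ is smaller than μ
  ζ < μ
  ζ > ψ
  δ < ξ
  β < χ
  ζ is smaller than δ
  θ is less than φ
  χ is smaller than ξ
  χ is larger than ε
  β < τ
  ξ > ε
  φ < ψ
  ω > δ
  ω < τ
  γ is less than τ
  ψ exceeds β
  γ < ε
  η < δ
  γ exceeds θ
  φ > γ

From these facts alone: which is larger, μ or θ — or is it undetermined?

The relevant relations are θ < γ; γ < ε; ε < φ; φ < ψ; ψ < ζ; ζ < δ; δ < ω; ω < τ; τ < μ.
Together: θ < γ < ε < φ < ψ < ζ < δ < ω < τ < μ.
So μ is larger.

μ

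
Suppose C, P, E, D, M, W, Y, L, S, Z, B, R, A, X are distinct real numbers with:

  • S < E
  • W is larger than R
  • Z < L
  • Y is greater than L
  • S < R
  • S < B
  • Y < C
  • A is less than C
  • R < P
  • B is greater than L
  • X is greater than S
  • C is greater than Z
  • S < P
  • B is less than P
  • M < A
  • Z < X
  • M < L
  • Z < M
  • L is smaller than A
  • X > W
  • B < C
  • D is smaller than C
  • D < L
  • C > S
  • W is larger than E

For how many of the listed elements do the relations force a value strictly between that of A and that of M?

1

Chaining upward from M reaches: L, B, P, Y, C.
Chaining downward from A reaches: Z, D, L.
Strictly between M and A are those in both lists: L — 1 element.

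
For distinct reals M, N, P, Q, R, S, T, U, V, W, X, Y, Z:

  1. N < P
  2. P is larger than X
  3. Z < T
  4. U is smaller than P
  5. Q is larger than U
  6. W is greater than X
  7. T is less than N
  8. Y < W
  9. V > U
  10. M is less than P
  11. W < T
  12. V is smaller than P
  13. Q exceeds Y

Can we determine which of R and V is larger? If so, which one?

Following every chain through V: above V we get P; below V we get U.
R is not reached, and no chain runs the other way from R to V.
So the given relations leave the order of V and R undetermined.

undetermined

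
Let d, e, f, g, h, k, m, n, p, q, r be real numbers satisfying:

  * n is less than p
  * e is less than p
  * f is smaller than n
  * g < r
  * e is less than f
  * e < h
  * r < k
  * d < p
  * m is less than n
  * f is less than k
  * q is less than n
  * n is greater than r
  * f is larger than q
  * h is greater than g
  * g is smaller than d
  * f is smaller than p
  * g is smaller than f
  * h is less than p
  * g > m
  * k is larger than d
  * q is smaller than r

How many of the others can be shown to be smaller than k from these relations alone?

Directly below k: d, f, r.
One step further: g, q, e (6 so far).
One step further: m (7 so far).
Nothing else is reachable below k; 7 in all.

7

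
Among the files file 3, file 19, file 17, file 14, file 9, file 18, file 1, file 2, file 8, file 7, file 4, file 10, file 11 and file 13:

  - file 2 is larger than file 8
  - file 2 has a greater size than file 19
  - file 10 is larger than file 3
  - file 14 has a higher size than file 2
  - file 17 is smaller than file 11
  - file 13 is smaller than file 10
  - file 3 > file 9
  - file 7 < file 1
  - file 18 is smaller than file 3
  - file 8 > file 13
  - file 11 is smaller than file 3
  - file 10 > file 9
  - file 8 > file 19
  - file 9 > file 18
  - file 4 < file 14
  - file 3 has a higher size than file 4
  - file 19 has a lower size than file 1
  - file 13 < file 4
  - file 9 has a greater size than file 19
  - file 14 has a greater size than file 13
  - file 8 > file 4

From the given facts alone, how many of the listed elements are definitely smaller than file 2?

4

From file 2 the given relations immediately reach file 19, file 8.
From those, file 13, file 4 — 4 in total.
No other element is forced below file 2 by the given relations, so the count is 4.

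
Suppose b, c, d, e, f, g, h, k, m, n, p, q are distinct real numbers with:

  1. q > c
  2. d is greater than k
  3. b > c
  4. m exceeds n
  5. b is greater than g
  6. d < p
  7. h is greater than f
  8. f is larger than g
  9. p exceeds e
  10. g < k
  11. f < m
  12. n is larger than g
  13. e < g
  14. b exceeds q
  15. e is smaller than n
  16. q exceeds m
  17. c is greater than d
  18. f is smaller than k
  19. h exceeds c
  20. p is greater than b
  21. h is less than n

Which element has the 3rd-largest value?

q

Chaining the given pairs: e < g < f < k < d < c < h < n < m < q < b < p.
The 3rd largest is q.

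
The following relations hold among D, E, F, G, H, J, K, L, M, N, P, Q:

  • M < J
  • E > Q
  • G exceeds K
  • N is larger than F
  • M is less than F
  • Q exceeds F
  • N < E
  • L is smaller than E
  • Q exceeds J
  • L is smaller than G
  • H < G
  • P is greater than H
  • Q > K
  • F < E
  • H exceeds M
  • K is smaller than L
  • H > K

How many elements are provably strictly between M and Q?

Chaining upward from M reaches: F, N, J, H, G, E, P.
Chaining downward from Q reaches: F, K, J.
Strictly between M and Q are those in both lists: F, J — 2 elements.

2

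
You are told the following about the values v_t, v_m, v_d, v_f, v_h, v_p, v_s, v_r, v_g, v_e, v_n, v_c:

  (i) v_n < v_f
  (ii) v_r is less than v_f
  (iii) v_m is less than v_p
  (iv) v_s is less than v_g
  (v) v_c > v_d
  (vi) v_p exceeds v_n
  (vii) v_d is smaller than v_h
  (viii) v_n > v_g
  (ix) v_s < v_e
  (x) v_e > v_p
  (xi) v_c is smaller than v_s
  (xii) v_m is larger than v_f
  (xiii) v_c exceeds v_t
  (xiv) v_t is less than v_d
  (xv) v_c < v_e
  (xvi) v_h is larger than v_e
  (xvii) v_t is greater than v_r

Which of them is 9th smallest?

The consecutive relations fix a unique order: v_r < v_t < v_d < v_c < v_s < v_g < v_n < v_f < v_m < v_p < v_e < v_h.
The 9th smallest is v_m.

v_m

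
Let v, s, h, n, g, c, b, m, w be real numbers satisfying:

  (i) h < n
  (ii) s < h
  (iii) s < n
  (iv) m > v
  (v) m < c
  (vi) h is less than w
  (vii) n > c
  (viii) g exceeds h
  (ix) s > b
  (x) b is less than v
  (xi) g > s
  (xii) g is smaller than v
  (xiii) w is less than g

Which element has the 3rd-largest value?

m

The consecutive relations fix a unique order: b < s < h < w < g < v < m < c < n.
Counting 3 from the largest end gives m.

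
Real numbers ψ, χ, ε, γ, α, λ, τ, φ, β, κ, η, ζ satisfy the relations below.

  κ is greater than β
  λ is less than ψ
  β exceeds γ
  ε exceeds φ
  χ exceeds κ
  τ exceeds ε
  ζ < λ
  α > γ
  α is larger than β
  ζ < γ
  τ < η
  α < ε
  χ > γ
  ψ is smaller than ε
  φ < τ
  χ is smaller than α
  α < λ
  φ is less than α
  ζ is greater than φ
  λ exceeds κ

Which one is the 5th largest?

Chaining the given pairs: φ < ζ < γ < β < κ < χ < α < λ < ψ < ε < τ < η.
The 5th largest is λ.

λ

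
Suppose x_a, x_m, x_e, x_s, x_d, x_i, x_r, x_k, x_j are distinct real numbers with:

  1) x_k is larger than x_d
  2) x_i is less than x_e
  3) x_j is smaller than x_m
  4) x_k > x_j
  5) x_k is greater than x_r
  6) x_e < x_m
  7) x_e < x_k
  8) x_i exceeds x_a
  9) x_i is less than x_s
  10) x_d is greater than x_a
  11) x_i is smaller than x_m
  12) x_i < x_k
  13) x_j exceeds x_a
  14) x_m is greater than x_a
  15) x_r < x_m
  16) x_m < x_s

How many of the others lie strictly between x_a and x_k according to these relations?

4

The relations place x_a below x_k. An element lies strictly between them when it is forced above x_a and also forced below x_k.
Above x_a: {x_d, x_i, x_e, x_j, x_m, x_s}. Below x_k: {x_r, x_d, x_i, x_e, x_j}.
Intersection: {x_d, x_i, x_e, x_j} — 4.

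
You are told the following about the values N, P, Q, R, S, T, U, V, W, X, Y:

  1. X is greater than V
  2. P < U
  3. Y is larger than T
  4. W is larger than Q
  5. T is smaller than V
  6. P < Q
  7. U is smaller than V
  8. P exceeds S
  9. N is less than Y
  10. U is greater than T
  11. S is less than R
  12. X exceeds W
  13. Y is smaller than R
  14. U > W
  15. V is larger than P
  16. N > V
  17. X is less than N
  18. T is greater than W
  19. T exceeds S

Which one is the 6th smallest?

U

Chaining the given pairs: S < P < Q < W < T < U < V < X < N < Y < R.
Counting 6 from the smallest end gives U.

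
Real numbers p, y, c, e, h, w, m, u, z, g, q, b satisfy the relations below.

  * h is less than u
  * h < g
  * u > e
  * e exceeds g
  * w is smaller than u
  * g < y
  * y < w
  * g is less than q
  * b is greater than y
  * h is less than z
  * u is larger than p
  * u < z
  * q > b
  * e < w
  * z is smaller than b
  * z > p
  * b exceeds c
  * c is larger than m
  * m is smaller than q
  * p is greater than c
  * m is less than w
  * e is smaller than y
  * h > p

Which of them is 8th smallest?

Chaining the given pairs: m < c < p < h < g < e < y < w < u < z < b < q.
Counting 8 from the smallest end gives w.

w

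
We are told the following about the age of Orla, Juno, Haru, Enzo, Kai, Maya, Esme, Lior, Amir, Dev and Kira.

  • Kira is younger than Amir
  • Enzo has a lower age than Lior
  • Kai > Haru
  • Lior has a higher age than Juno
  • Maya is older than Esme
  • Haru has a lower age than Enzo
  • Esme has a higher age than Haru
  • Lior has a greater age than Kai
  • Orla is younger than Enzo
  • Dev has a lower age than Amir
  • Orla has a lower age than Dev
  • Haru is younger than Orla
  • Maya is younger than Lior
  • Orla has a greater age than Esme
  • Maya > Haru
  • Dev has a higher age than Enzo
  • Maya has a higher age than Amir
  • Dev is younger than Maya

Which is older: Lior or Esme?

The relevant relations are Esme < Orla; Orla < Enzo; Enzo < Dev; Dev < Amir; Amir < Maya; Maya < Lior.
Chaining these gives Esme < Orla < Enzo < Dev < Amir < Maya < Lior.
So Esme < Lior; Lior is the older of the two.

Lior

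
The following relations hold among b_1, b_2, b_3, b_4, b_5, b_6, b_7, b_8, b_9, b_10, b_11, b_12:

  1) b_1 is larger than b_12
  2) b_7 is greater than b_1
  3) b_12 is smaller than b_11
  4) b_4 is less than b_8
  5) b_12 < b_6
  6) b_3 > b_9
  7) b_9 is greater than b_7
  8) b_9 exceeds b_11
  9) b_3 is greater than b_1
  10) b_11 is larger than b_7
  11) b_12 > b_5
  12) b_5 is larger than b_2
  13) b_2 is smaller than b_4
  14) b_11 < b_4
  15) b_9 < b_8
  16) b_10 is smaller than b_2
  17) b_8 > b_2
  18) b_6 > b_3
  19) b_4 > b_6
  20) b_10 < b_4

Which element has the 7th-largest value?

Chaining the given pairs: b_10 < b_2 < b_5 < b_12 < b_1 < b_7 < b_11 < b_9 < b_3 < b_6 < b_4 < b_8.
The 7th largest is b_7.

b_7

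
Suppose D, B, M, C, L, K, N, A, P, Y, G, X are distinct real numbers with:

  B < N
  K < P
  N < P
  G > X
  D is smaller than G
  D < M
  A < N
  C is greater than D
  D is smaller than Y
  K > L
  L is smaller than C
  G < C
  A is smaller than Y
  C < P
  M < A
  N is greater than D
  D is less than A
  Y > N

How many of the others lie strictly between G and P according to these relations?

Chaining upward from G reaches: C.
Chaining downward from P reaches: B, L, D, X, M, K, A, N, C.
Strictly between G and P are those in both lists: C — 1 element.

1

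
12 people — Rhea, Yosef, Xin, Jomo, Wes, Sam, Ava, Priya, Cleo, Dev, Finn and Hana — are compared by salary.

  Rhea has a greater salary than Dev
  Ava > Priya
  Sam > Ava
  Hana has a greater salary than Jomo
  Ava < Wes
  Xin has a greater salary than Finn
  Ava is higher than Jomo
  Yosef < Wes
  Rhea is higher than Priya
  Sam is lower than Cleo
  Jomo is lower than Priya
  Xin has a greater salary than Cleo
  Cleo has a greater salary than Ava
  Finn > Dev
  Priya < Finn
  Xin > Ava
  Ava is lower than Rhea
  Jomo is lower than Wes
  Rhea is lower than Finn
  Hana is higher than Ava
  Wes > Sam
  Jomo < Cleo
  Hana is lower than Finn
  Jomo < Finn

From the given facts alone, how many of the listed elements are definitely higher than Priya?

8

Directly above Priya: Ava, Rhea, Finn.
One step further: Hana, Sam, Cleo, Wes, Xin (8 so far).
No other element is forced above Priya by the given relations, so the count is 8.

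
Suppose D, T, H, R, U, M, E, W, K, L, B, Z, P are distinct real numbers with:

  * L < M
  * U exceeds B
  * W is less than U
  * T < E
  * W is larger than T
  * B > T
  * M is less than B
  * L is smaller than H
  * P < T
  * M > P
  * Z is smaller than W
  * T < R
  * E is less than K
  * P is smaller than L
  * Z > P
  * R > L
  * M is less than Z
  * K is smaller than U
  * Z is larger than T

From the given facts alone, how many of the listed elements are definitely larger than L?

From L the given relations immediately reach M, R, H.
From those, Z, B — 5 in total.
From those, W, U — 7 in total.
Nothing else is reachable above L; 7 in all.

7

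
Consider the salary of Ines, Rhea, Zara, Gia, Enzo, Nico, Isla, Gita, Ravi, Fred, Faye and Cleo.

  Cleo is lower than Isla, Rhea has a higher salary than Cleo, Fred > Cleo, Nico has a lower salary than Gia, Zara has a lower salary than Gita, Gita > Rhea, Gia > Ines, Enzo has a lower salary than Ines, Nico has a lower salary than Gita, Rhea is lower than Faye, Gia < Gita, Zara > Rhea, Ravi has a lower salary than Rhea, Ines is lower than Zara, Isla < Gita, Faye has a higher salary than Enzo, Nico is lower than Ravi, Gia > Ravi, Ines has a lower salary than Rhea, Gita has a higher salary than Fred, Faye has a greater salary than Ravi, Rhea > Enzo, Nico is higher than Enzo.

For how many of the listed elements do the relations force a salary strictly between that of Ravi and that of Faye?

The relations place Ravi below Faye. An element lies strictly between them when it is forced above Ravi and also forced below Faye.
Above Ravi: {Rhea, Zara, Gia, Gita}. Below Faye: {Enzo, Ines, Cleo, Nico, Rhea}.
Intersection: {Rhea} — 1.

1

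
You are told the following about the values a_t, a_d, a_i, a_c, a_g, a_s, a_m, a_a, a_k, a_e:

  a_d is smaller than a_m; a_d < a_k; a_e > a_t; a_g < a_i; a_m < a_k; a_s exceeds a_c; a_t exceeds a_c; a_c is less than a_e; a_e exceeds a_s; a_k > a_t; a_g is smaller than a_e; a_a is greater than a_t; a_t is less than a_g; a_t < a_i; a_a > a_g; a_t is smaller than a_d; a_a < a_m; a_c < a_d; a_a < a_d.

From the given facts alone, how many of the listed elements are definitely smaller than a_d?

Directly below a_d: a_c, a_t, a_a.
One step further: a_g (4 so far).
Nothing else is reachable below a_d; 4 in all.

4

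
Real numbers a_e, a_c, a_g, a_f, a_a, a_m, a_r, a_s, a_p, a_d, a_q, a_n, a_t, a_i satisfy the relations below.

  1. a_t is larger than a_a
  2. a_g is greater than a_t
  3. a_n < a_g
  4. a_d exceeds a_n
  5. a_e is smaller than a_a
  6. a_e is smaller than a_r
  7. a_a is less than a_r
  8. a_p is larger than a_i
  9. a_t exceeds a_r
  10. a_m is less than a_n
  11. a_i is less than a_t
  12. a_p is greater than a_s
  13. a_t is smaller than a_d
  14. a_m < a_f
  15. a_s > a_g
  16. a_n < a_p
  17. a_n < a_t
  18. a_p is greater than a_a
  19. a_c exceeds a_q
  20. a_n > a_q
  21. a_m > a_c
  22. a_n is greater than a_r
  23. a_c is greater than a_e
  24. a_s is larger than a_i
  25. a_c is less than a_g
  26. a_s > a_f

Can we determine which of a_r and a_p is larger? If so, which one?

a_p

a_r < a_n and a_n < a_t give a_r < a_t.
Then a_t < a_g extends the chain to a_g.
Then a_g < a_s extends the chain to a_s.
Then a_s < a_p extends the chain to a_p.
So a_p is larger.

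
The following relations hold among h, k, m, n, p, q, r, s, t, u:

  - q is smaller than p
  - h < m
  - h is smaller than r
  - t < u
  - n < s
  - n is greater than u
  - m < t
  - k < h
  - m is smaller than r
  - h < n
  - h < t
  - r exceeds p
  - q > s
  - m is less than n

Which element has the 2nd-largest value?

p

Piecing the relations together gives one ordering: k < h < m < t < u < n < s < q < p < r.
Counting 2 from the largest end gives p.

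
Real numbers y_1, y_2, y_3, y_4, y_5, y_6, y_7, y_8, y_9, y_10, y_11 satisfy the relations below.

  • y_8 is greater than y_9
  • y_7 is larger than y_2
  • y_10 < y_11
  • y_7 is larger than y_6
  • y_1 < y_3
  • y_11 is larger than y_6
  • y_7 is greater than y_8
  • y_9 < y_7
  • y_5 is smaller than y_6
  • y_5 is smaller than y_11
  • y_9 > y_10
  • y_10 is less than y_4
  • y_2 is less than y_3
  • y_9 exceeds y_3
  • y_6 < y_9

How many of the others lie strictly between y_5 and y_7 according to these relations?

3

The relations place y_5 below y_7. An element lies strictly between them when it is forced above y_5 and also forced below y_7.
Above y_5: {y_6, y_9, y_11, y_8}. Below y_7: {y_2, y_10, y_6, y_1, y_3, y_9, y_8}.
Intersection: {y_6, y_9, y_8} — 3.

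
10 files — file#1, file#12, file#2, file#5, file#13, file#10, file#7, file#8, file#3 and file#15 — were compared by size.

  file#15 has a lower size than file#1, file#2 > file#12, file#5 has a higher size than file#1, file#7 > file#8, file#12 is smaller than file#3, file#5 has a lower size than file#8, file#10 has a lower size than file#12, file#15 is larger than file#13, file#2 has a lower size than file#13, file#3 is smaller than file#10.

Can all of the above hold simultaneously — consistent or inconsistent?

inconsistent

We have file#12 < file#3 stated directly, yet also file#3 < file#10 < file#12 by chaining the others — so file#3 < file#12. Contradiction.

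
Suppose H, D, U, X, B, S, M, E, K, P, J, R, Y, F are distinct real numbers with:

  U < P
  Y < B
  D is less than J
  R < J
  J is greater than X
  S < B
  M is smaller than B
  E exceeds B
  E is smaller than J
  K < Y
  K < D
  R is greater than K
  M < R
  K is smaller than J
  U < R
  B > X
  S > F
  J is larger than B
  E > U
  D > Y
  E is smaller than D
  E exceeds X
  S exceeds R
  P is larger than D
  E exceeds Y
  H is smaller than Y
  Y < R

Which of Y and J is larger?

J

Following the relations from Y: Y < R < S < B < E < D < J.
So Y < J; J is the larger of the two.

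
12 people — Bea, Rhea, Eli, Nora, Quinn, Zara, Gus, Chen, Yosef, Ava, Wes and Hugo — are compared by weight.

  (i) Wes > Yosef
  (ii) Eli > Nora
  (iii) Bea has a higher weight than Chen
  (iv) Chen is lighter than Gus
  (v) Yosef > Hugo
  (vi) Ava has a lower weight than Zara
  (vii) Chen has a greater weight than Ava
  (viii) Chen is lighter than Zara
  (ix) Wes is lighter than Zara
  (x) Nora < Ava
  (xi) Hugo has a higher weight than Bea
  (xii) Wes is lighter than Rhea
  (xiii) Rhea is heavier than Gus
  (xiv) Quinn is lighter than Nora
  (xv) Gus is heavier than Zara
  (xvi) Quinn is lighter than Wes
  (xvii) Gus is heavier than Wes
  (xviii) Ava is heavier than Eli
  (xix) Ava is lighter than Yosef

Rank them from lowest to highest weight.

Each adjacent pair is fixed by a given relation: Quinn < Nora; Nora < Eli; Eli < Ava; Ava < Chen; Chen < Bea; Bea < Hugo; Hugo < Yosef; Yosef < Wes; Wes < Zara; Zara < Gus; Gus < Rhea. Chaining them end to end gives the full order.

Quinn < Nora < Eli < Ava < Chen < Bea < Hugo < Yosef < Wes < Zara < Gus < Rhea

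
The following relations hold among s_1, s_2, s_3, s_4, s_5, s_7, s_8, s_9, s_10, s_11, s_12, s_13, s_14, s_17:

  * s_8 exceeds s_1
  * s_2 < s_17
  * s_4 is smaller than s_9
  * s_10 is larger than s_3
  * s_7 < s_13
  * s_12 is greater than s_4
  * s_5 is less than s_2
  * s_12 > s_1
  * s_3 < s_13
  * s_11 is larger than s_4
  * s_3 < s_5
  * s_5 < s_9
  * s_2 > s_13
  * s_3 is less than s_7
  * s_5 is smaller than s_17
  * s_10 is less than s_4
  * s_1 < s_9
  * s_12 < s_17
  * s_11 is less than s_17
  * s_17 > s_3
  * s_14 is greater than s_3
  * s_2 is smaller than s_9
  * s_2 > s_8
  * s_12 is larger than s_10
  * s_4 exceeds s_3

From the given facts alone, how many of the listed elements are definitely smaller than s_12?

4

The elements the relations force below s_12 are s_3, s_10, s_1, s_4 — no chain reaches any other.
That is 4.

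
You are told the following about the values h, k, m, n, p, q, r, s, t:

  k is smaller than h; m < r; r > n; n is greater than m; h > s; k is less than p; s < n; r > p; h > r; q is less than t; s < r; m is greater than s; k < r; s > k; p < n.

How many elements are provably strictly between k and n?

Chaining upward from k reaches: p, s, m, r, h.
Chaining downward from n reaches: p, s, m.
Strictly between k and n are those in both lists: p, s, m — 3 elements.

3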